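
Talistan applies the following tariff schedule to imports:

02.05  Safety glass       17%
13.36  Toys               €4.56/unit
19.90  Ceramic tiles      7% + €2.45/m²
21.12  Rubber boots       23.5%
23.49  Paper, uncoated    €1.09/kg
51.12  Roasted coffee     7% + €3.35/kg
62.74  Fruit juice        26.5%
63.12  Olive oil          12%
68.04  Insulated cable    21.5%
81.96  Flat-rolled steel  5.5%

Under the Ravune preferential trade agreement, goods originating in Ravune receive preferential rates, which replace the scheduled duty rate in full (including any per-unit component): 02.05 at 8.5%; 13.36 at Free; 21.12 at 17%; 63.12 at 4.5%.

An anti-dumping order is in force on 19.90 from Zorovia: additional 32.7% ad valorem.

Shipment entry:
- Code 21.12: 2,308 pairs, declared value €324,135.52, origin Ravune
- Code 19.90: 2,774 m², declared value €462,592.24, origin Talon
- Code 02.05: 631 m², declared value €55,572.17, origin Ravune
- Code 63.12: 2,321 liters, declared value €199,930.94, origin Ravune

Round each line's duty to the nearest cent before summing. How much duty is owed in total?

Line 1 (21.12, Ravune, 2,308 pairs, €324,135.52):
Base rate for 21.12 is 23.5%.
Origin Ravune qualifies under the Talistan–Ravune agreement and 21.12 is covered: preferential rate 17% applies instead.
Duty = €324,135.52 × 17% = €55,103.04.
Line 2 (19.90, Talon, 2,774 m², €462,592.24):
Base rate for 19.90 is 7% + €2.45/m².
The additional-duty order on 19.90 targets Zorovia, not Talon; it does not apply.
Duty = €462,592.24 × 7% + 2,774 × €2.45 = €39,177.76.
Line 3 (02.05, Ravune, 631 m², €55,572.17):
Base rate for 02.05 is 17%.
Origin Ravune qualifies under the Talistan–Ravune agreement and 02.05 is covered: preferential rate 8.5% applies instead.
Duty = €55,572.17 × 8.5% = €4,723.63.
Line 4 (63.12, Ravune, 2,321 liters, €199,930.94):
Base rate for 63.12 is 12%.
Origin Ravune qualifies under the Talistan–Ravune agreement and 63.12 is covered: preferential rate 4.5% applies instead.
Duty = €199,930.94 × 4.5% = €8,996.89.
Total = €55,103.04 + €39,177.76 + €4,723.63 + €8,996.89 = €108,001.32.

€108,001.32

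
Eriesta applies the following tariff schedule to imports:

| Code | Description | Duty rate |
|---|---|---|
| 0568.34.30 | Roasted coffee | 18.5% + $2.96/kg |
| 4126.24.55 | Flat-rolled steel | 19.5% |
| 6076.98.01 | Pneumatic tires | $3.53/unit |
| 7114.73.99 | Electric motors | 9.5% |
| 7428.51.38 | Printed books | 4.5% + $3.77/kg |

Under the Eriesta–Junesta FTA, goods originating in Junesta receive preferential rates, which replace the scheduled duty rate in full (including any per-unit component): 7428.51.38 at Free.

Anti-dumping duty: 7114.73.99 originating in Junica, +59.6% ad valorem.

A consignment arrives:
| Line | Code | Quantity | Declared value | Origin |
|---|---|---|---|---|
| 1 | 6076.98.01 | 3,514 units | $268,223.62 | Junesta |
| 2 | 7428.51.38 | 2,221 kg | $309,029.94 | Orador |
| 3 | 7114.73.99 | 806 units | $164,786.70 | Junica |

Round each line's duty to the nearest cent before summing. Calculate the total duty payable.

Line 1 (6076.98.01, Junesta, 3,514 units, $268,223.62):
Base rate for 6076.98.01 is $3.53/unit.
Origin Junesta is the FTA partner but 6076.98.01 is not on the preference list; base rate stands.
Duty = 3,514 × $3.53 = $12,404.42.
Line 2 (7428.51.38, Orador, 2,221 kg, $309,029.94):
Base rate for 7428.51.38 is 4.5% + $3.77/kg.
7428.51.38 has an FTA preferential rate, but origin Orador is not Junesta; base rate stands.
Duty = $309,029.94 × 4.5% + 2,221 × $3.77 = $22,279.52.
Line 3 (7114.73.99, Junica, 806 units, $164,786.70):
Base rate for 7114.73.99 is 9.5%.
Additional duty on 7114.73.99 from Junica: +59.6%. Applied ad valorem rate: 9.5% + 59.6% = 69.1%.
Duty = $164,786.70 × 69.1% = $113,867.61.
Total = $12,404.42 + $22,279.52 + $113,867.61 = $148,551.55.

$148,551.55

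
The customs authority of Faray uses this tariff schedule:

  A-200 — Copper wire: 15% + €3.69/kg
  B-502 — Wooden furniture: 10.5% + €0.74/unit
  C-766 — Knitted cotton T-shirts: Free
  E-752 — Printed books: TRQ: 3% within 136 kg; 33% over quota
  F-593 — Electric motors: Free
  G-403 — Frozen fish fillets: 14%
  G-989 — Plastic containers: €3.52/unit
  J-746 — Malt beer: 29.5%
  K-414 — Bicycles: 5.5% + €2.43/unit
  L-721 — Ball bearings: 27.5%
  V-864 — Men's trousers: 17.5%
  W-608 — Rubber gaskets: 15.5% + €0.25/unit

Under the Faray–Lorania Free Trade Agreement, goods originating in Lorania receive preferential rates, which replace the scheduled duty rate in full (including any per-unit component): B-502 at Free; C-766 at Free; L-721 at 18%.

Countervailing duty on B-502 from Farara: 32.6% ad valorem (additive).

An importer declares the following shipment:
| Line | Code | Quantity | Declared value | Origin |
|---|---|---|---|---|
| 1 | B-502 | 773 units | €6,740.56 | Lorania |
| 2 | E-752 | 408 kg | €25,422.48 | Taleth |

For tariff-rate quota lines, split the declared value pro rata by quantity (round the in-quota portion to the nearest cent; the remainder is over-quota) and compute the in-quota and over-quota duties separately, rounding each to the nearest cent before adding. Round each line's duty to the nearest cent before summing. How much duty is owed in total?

Line 1 (B-502, Lorania, 773 units, €6,740.56):
Base rate for B-502 is 10.5% + €0.74/unit.
Origin Lorania qualifies under the Faray–Lorania agreement and B-502 is covered: preferential rate Free applies instead.
The additional-duty order on B-502 targets Farara, not Lorania; it does not apply.
Duty = €6,740.56 × 0% = €0.00.
Line 2 (E-752, Taleth, 408 kg, €25,422.48):
Code E-752 is under a tariff-rate quota (threshold 136 kg). In-quota: 136 kg at 3%; over-quota: 272 kg at 33%.
Pro-rata value split: in-quota = €25,422.48 × 136/408 = €8,474.16; over-quota = €25,422.48 − €8,474.16 = €16,948.32.
In-quota duty = €8,474.16 × 3% = €254.22. Over-quota duty = €16,948.32 × 33% = €5,592.95.
Line duty = €254.22 + €5,592.95 = €5,847.17.
Total = €0.00 + €5,847.17 = €5,847.17.

€5,847.17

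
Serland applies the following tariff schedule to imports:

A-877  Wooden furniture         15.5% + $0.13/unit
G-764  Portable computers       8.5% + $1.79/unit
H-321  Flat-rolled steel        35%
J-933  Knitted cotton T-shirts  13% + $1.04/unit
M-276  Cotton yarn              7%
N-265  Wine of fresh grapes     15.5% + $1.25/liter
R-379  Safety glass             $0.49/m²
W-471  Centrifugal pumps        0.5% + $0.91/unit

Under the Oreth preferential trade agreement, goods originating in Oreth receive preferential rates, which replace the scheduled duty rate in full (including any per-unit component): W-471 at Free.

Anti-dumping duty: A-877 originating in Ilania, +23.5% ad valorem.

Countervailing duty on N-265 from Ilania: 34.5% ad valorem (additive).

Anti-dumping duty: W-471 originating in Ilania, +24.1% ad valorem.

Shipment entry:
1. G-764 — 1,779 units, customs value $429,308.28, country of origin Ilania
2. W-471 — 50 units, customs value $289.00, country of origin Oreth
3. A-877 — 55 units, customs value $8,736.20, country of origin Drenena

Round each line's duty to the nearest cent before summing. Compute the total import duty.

Line 1 (G-764, Ilania, 1,779 units, $429,308.28):
Base rate for G-764 is 8.5% + $1.79/unit.
Duty = $429,308.28 × 8.5% + 1,779 × $1.79 = $39,675.61.
Line 2 (W-471, Oreth, 50 units, $289.00):
Base rate for W-471 is 0.5% + $0.91/unit.
Origin Oreth qualifies under the Serland–Oreth agreement and W-471 is covered: preferential rate Free applies instead.
The additional-duty order on W-471 targets Ilania, not Oreth; it does not apply.
Duty = $289.00 × 0% = $0.00.
Line 3 (A-877, Drenena, 55 units, $8,736.20):
Base rate for A-877 is 15.5% + $0.13/unit.
The additional-duty order on A-877 targets Ilania, not Drenena; it does not apply.
Duty = $8,736.20 × 15.5% + 55 × $0.13 = $1,361.26.
Total = $39,675.61 + $0.00 + $1,361.26 = $41,036.87.

$41,036.87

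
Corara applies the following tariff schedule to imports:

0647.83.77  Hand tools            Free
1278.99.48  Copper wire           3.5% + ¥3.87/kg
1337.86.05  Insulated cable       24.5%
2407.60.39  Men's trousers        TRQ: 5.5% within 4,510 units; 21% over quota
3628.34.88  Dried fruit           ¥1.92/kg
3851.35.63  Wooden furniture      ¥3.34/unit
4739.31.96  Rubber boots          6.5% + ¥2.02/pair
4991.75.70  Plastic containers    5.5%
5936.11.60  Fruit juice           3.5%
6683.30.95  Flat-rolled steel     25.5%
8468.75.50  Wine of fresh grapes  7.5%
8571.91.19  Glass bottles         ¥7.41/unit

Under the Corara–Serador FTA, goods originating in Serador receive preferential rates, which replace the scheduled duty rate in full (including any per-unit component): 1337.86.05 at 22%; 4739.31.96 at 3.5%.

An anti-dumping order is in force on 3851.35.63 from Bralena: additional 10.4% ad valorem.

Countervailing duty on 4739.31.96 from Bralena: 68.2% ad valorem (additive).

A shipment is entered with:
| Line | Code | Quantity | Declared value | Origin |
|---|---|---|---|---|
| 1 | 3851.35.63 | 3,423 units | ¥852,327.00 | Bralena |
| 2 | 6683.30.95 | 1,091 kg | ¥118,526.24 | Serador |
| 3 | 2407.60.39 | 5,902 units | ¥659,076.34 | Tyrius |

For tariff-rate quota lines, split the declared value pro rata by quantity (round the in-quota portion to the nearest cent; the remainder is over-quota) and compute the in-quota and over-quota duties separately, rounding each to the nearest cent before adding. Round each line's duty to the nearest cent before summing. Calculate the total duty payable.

Line 1 (3851.35.63, Bralena, 3,423 units, ¥852,327.00):
Base rate for 3851.35.63 is ¥3.34/unit.
Additional duty on 3851.35.63 from Bralena: +10.4% ad valorem. Applied ad valorem rate = 10.4%.
Duty = ¥852,327.00 × 10.4% + 3,423 × ¥3.34 = ¥100,074.83.
Line 2 (6683.30.95, Serador, 1,091 kg, ¥118,526.24):
Base rate for 6683.30.95 is 25.5%.
Origin Serador is the FTA partner but 6683.30.95 is not on the preference list; base rate stands.
Duty = ¥118,526.24 × 25.5% = ¥30,224.19.
Line 3 (2407.60.39, Tyrius, 5,902 units, ¥659,076.34):
Code 2407.60.39 is under a tariff-rate quota (threshold 4,510 units). In-quota: 4,510 units at 5.5%; over-quota: 1,392 units at 21%.
Pro-rata value split: in-quota = ¥659,076.34 × 4,510/5,902 = ¥503,631.70; over-quota = ¥659,076.34 − ¥503,631.70 = ¥155,444.64.
In-quota duty = ¥503,631.70 × 5.5% = ¥27,699.74. Over-quota duty = ¥155,444.64 × 21% = ¥32,643.37.
Line duty = ¥27,699.74 + ¥32,643.37 = ¥60,343.11.
Total = ¥100,074.83 + ¥30,224.19 + ¥60,343.11 = ¥190,642.13.

¥190,642.13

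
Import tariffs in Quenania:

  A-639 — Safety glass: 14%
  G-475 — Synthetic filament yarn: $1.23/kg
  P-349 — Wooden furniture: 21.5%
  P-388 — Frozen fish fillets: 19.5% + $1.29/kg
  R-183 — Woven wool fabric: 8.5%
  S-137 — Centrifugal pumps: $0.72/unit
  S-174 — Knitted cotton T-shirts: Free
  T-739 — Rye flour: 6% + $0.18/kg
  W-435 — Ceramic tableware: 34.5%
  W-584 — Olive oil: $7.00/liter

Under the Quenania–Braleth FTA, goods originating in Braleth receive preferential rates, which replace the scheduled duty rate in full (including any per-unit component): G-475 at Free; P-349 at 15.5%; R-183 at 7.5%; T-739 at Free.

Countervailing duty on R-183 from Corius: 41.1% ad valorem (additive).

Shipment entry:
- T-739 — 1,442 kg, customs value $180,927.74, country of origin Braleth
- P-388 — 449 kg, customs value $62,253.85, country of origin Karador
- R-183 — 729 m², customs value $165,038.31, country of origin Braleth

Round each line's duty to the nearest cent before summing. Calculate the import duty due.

Line 1 (T-739, Braleth, 1,442 kg, $180,927.74):
Base rate for T-739 is 6% + $0.18/kg.
Origin Braleth qualifies under the Quenania–Braleth agreement and T-739 is covered: preferential rate Free applies instead.
Duty = $180,927.74 × 0% = $0.00.
Line 2 (P-388, Karador, 449 kg, $62,253.85):
Base rate for P-388 is 19.5% + $1.29/kg.
Duty = $62,253.85 × 19.5% + 449 × $1.29 = $12,718.71.
Line 3 (R-183, Braleth, 729 m², $165,038.31):
Base rate for R-183 is 8.5%.
Origin Braleth qualifies under the Quenania–Braleth agreement and R-183 is covered: preferential rate 7.5% applies instead.
The additional-duty order on R-183 targets Corius, not Braleth; it does not apply.
Duty = $165,038.31 × 7.5% = $12,377.87.
Total = $0.00 + $12,718.71 + $12,377.87 = $25,096.58.

$25,096.58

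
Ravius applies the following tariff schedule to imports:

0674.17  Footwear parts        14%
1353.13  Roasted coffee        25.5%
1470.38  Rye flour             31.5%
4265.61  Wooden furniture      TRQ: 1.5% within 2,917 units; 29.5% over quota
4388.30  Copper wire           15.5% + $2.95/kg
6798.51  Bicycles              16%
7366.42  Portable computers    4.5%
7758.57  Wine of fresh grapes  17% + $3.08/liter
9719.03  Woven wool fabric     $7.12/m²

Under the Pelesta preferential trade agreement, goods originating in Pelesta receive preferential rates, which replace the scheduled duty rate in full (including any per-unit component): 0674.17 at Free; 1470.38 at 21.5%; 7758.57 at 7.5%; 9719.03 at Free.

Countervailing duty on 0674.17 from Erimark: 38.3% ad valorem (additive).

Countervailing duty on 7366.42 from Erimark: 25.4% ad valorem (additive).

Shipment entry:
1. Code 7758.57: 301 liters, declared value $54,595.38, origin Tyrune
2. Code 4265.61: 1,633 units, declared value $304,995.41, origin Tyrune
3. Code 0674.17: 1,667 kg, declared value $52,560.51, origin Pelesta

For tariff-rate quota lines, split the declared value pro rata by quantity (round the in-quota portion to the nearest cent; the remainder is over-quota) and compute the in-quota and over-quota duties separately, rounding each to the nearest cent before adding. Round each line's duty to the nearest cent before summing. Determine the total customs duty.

Line 1 (7758.57, Tyrune, 301 liters, $54,595.38):
Base rate for 7758.57 is 17% + $3.08/liter.
7758.57 has an FTA preferential rate, but origin Tyrune is not Pelesta; base rate stands.
Duty = $54,595.38 × 17% + 301 × $3.08 = $10,208.29.
Line 2 (4265.61, Tyrune, 1,633 units, $304,995.41):
Code 4265.61 is under a tariff-rate quota (threshold 2,917 units). Quantity 1,633 units is within the quota, so the in-quota rate 1.5% applies to the full value.
Duty = $304,995.41 × 1.5% = $4,574.93.
Line 3 (0674.17, Pelesta, 1,667 kg, $52,560.51):
Base rate for 0674.17 is 14%.
Origin Pelesta qualifies under the Ravius–Pelesta agreement and 0674.17 is covered: preferential rate Free applies instead.
The additional-duty order on 0674.17 targets Erimark, not Pelesta; it does not apply.
Duty = $52,560.51 × 0% = $0.00.
Total = $10,208.29 + $4,574.93 + $0.00 = $14,783.22.

$14,783.22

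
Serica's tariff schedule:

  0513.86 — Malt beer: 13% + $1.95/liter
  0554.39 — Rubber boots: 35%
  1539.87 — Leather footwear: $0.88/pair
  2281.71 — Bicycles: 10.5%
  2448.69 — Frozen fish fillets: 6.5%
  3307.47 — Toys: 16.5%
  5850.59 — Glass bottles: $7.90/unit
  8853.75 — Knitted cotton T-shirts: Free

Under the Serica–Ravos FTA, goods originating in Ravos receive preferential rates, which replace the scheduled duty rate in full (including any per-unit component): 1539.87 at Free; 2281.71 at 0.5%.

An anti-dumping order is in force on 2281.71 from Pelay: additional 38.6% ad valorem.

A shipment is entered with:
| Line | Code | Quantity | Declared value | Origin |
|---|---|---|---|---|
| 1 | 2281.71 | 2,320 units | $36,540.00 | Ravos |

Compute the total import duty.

Line 1 (2281.71, Ravos, 2,320 units, $36,540.00):
Base rate for 2281.71 is 10.5%.
Origin Ravos qualifies under the Serica–Ravos agreement and 2281.71 is covered: preferential rate 0.5% applies instead.
The additional-duty order on 2281.71 targets Pelay, not Ravos; it does not apply.
Duty = $36,540.00 × 0.5% = $182.70.

$182.70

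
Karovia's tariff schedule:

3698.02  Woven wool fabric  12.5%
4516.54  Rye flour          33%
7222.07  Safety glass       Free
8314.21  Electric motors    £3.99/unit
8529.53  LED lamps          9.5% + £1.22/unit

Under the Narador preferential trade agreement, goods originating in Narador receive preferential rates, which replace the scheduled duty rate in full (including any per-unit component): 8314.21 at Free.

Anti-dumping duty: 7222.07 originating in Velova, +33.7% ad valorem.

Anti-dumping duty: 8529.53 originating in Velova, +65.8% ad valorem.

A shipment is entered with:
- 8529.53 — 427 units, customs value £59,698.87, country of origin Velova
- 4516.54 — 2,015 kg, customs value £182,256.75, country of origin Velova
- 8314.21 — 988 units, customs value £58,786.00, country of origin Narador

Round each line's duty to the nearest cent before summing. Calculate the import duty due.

£105,618.92

Line 1 (8529.53, Velova, 427 units, £59,698.87):
Base rate for 8529.53 is 9.5% + £1.22/unit.
Additional duty on 8529.53 from Velova: +65.8%. Applied ad valorem rate: 9.5% + 65.8% = 75.3%.
Duty = £59,698.87 × 75.3% + 427 × £1.22 = £45,474.19.
Line 2 (4516.54, Velova, 2,015 kg, £182,256.75):
Base rate for 4516.54 is 33%.
Duty = £182,256.75 × 33% = £60,144.73.
Line 3 (8314.21, Narador, 988 units, £58,786.00):
Base rate for 8314.21 is £3.99/unit.
Origin Narador qualifies under the Karovia–Narador agreement and 8314.21 is covered: preferential rate Free applies instead.
Duty = £58,786.00 × 0% = £0.00.
Total = £45,474.19 + £60,144.73 + £0.00 = £105,618.92.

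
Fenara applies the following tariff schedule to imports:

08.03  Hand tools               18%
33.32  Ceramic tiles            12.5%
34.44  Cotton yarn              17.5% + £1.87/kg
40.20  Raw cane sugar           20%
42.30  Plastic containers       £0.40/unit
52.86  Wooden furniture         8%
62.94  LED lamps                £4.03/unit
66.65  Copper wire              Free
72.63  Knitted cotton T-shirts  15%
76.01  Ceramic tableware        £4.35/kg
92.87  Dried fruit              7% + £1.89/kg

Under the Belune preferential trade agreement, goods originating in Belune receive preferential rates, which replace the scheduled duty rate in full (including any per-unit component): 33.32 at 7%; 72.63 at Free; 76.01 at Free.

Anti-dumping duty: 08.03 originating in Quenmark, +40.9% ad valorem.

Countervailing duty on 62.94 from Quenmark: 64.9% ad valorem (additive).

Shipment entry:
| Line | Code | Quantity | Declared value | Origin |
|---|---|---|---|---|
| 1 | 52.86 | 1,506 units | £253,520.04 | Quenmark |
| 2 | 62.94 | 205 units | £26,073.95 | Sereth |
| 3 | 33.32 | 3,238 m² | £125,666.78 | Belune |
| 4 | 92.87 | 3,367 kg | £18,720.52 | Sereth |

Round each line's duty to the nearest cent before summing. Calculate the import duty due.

£37,578.49

Line 1 (52.86, Quenmark, 1,506 units, £253,520.04):
Base rate for 52.86 is 8%.
Duty = £253,520.04 × 8% = £20,281.60.
Line 2 (62.94, Sereth, 205 units, £26,073.95):
Base rate for 62.94 is £4.03/unit.
The additional-duty order on 62.94 targets Quenmark, not Sereth; it does not apply.
Duty = 205 × £4.03 = £826.15.
Line 3 (33.32, Belune, 3,238 m², £125,666.78):
Base rate for 33.32 is 12.5%.
Origin Belune qualifies under the Fenara–Belune agreement and 33.32 is covered: preferential rate 7% applies instead.
Duty = £125,666.78 × 7% = £8,796.67.
Line 4 (92.87, Sereth, 3,367 kg, £18,720.52):
Base rate for 92.87 is 7% + £1.89/kg.
Duty = £18,720.52 × 7% + 3,367 × £1.89 = £7,674.07.
Total = £20,281.60 + £826.15 + £8,796.67 + £7,674.07 = £37,578.49.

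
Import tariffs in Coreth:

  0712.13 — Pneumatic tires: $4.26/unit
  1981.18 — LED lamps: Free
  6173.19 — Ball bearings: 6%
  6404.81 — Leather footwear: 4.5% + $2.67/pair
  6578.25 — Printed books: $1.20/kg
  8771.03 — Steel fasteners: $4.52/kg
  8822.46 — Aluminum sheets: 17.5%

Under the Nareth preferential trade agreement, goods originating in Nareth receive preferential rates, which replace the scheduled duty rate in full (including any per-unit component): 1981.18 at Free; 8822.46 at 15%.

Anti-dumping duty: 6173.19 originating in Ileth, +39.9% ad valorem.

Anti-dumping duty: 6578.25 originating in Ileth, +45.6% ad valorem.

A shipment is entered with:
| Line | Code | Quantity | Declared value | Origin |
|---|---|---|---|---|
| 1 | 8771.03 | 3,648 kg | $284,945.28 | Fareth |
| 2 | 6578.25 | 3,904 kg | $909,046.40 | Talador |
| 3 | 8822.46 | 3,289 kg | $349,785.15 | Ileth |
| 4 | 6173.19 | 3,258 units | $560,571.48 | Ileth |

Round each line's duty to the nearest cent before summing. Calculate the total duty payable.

Line 1 (8771.03, Fareth, 3,648 kg, $284,945.28):
Base rate for 8771.03 is $4.52/kg.
Duty = 3,648 × $4.52 = $16,488.96.
Line 2 (6578.25, Talador, 3,904 kg, $909,046.40):
Base rate for 6578.25 is $1.20/kg.
The additional-duty order on 6578.25 targets Ileth, not Talador; it does not apply.
Duty = 3,904 × $1.20 = $4,684.80.
Line 3 (8822.46, Ileth, 3,289 kg, $349,785.15):
Base rate for 8822.46 is 17.5%.
8822.46 has an FTA preferential rate, but origin Ileth is not Nareth; base rate stands.
Duty = $349,785.15 × 17.5% = $61,212.40.
Line 4 (6173.19, Ileth, 3,258 units, $560,571.48):
Base rate for 6173.19 is 6%.
Additional duty on 6173.19 from Ileth: +39.9%. Applied ad valorem rate: 6% + 39.9% = 45.9%.
Duty = $560,571.48 × 45.9% = $257,302.31.
Total = $16,488.96 + $4,684.80 + $61,212.40 + $257,302.31 = $339,688.47.

$339,688.47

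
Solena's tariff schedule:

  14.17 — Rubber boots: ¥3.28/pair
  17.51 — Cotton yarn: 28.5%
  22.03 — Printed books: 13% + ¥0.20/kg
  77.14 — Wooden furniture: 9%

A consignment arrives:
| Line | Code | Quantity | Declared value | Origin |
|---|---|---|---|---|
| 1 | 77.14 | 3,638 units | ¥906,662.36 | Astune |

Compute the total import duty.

Line 1 (77.14, Astune, 3,638 units, ¥906,662.36):
Base rate for 77.14 is 9%.
Duty = ¥906,662.36 × 9% = ¥81,599.61.

¥81,599.61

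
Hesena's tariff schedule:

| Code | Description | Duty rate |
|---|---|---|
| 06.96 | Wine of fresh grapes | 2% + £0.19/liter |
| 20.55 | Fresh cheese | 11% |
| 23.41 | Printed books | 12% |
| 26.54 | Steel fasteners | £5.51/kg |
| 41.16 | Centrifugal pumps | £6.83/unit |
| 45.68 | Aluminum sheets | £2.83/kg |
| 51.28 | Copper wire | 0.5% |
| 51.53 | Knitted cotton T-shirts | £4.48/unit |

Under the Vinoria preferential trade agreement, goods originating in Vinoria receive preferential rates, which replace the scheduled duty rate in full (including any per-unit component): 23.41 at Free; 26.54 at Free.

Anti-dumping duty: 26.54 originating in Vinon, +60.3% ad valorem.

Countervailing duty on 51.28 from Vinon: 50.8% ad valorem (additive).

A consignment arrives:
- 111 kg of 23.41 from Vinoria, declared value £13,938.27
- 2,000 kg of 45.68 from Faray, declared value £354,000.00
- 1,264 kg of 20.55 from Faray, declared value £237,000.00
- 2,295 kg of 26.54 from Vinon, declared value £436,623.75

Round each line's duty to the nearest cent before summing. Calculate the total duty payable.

Line 1 (23.41, Vinoria, 111 kg, £13,938.27):
Base rate for 23.41 is 12%.
Origin Vinoria qualifies under the Hesena–Vinoria agreement and 23.41 is covered: preferential rate Free applies instead.
Duty = £13,938.27 × 0% = £0.00.
Line 2 (45.68, Faray, 2,000 kg, £354,000.00):
Base rate for 45.68 is £2.83/kg.
Duty = 2,000 × £2.83 = £5,660.00.
Line 3 (20.55, Faray, 1,264 kg, £237,000.00):
Base rate for 20.55 is 11%.
Duty = £237,000.00 × 11% = £26,070.00.
Line 4 (26.54, Vinon, 2,295 kg, £436,623.75):
Base rate for 26.54 is £5.51/kg.
26.54 has an FTA preferential rate, but origin Vinon is not Vinoria; base rate stands.
Additional duty on 26.54 from Vinon: +60.3% ad valorem. Applied ad valorem rate = 60.3%.
Duty = £436,623.75 × 60.3% + 2,295 × £5.51 = £275,929.57.
Total = £0.00 + £5,660.00 + £26,070.00 + £275,929.57 = £307,659.57.

£307,659.57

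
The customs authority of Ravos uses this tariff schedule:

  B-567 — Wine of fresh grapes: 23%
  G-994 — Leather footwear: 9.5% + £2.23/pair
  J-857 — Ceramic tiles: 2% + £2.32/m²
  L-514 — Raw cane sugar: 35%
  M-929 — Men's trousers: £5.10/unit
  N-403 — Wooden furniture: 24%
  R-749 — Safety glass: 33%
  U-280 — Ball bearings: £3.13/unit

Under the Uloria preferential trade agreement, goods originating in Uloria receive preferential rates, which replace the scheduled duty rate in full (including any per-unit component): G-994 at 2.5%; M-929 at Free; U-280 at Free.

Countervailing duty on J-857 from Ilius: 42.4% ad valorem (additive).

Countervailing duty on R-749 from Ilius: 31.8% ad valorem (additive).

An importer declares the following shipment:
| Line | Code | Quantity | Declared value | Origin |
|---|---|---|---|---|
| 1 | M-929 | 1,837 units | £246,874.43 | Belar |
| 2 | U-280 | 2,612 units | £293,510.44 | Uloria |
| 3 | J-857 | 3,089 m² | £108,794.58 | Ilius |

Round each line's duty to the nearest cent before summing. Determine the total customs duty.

Line 1 (M-929, Belar, 1,837 units, £246,874.43):
Base rate for M-929 is £5.10/unit.
M-929 has an FTA preferential rate, but origin Belar is not Uloria; base rate stands.
Duty = 1,837 × £5.10 = £9,368.70.
Line 2 (U-280, Uloria, 2,612 units, £293,510.44):
Base rate for U-280 is £3.13/unit.
Origin Uloria qualifies under the Ravos–Uloria agreement and U-280 is covered: preferential rate Free applies instead.
Duty = £293,510.44 × 0% = £0.00.
Line 3 (J-857, Ilius, 3,089 m², £108,794.58):
Base rate for J-857 is 2% + £2.32/m².
Additional duty on J-857 from Ilius: +42.4%. Applied ad valorem rate: 2% + 42.4% = 44.4%.
Duty = £108,794.58 × 44.4% + 3,089 × £2.32 = £55,471.27.
Total = £9,368.70 + £0.00 + £55,471.27 = £64,839.97.

£64,839.97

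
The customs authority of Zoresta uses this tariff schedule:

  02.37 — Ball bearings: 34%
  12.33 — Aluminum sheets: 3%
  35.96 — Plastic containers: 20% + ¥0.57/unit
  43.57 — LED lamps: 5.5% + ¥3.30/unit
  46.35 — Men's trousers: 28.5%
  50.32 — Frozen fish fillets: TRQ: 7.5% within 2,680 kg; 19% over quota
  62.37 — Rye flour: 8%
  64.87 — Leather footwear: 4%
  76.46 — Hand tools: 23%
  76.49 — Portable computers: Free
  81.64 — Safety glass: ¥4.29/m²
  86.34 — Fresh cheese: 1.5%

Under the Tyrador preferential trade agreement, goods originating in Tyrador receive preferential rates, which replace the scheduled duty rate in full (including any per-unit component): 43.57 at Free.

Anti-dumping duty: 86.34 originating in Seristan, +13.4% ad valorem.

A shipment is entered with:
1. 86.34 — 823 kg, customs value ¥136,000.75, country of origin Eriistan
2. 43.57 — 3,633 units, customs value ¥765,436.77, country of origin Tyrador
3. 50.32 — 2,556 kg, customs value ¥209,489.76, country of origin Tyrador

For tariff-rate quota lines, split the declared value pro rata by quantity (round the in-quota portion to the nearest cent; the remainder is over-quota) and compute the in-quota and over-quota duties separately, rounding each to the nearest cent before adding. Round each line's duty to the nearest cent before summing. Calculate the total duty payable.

¥17,751.74

Line 1 (86.34, Eriistan, 823 kg, ¥136,000.75):
Base rate for 86.34 is 1.5%.
The additional-duty order on 86.34 targets Seristan, not Eriistan; it does not apply.
Duty = ¥136,000.75 × 1.5% = ¥2,040.01.
Line 2 (43.57, Tyrador, 3,633 units, ¥765,436.77):
Base rate for 43.57 is 5.5% + ¥3.30/unit.
Origin Tyrador qualifies under the Zoresta–Tyrador agreement and 43.57 is covered: preferential rate Free applies instead.
Duty = ¥765,436.77 × 0% = ¥0.00.
Line 3 (50.32, Tyrador, 2,556 kg, ¥209,489.76):
Code 50.32 is under a tariff-rate quota (threshold 2,680 kg). Quantity 2,556 kg is within the quota, so the in-quota rate 7.5% applies to the full value.
Duty = ¥209,489.76 × 7.5% = ¥15,711.73.
Total = ¥2,040.01 + ¥0.00 + ¥15,711.73 = ¥17,751.74.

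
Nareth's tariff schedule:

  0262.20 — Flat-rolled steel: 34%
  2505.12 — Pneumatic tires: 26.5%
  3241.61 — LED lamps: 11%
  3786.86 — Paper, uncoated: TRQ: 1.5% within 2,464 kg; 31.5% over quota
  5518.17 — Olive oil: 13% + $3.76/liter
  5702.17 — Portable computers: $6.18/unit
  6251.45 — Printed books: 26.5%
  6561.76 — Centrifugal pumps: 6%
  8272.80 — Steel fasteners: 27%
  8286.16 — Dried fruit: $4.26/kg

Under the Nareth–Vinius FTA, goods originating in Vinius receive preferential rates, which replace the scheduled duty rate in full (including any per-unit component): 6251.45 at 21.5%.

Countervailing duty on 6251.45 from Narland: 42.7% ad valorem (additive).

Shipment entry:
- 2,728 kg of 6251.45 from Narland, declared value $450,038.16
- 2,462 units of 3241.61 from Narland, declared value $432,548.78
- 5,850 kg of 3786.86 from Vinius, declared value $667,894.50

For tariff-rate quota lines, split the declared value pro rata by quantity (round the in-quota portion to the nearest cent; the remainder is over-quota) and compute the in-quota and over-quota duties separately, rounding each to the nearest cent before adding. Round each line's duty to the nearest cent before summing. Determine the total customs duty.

Line 1 (6251.45, Narland, 2,728 kg, $450,038.16):
Base rate for 6251.45 is 26.5%.
6251.45 has an FTA preferential rate, but origin Narland is not Vinius; base rate stands.
Additional duty on 6251.45 from Narland: +42.7%. Applied ad valorem rate: 26.5% + 42.7% = 69.2%.
Duty = $450,038.16 × 69.2% = $311,426.41.
Line 2 (3241.61, Narland, 2,462 units, $432,548.78):
Base rate for 3241.61 is 11%.
Duty = $432,548.78 × 11% = $47,580.37.
Line 3 (3786.86, Vinius, 5,850 kg, $667,894.50):
Code 3786.86 is under a tariff-rate quota (threshold 2,464 kg). In-quota: 2,464 kg at 1.5%; over-quota: 3,386 kg at 31.5%.
Pro-rata value split: in-quota = $667,894.50 × 2,464/5,850 = $281,314.88; over-quota = $667,894.50 − $281,314.88 = $386,579.62.
In-quota duty = $281,314.88 × 1.5% = $4,219.72. Over-quota duty = $386,579.62 × 31.5% = $121,772.58.
Line duty = $4,219.72 + $121,772.58 = $125,992.30.
Total = $311,426.41 + $47,580.37 + $125,992.30 = $484,999.08.

$484,999.08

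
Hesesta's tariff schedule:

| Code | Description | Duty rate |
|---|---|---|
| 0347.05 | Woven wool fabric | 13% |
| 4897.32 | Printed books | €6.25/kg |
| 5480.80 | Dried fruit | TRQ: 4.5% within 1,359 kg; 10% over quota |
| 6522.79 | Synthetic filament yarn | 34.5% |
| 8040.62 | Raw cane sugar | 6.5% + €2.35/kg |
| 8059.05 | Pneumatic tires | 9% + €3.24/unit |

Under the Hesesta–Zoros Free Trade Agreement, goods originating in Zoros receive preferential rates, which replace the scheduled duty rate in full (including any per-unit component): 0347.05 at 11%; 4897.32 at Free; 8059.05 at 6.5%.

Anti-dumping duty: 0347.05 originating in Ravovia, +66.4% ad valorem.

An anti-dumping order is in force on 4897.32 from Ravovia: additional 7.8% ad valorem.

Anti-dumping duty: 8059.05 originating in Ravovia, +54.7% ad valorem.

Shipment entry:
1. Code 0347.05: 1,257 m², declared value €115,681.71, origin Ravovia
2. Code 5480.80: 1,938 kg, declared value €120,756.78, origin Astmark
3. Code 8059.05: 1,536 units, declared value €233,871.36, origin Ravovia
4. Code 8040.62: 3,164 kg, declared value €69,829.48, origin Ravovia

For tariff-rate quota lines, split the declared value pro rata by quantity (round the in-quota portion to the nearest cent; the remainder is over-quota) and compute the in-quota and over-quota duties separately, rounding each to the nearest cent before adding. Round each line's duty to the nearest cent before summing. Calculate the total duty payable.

Line 1 (0347.05, Ravovia, 1,257 m², €115,681.71):
Base rate for 0347.05 is 13%.
0347.05 has an FTA preferential rate, but origin Ravovia is not Zoros; base rate stands.
Additional duty on 0347.05 from Ravovia: +66.4%. Applied ad valorem rate: 13% + 66.4% = 79.4%.
Duty = €115,681.71 × 79.4% = €91,851.28.
Line 2 (5480.80, Astmark, 1,938 kg, €120,756.78):
Code 5480.80 is under a tariff-rate quota (threshold 1,359 kg). In-quota: 1,359 kg at 4.5%; over-quota: 579 kg at 10%.
Pro-rata value split: in-quota = €120,756.78 × 1,359/1,938 = €84,679.29; over-quota = €120,756.78 − €84,679.29 = €36,077.49.
In-quota duty = €84,679.29 × 4.5% = €3,810.57. Over-quota duty = €36,077.49 × 10% = €3,607.75.
Line duty = €3,810.57 + €3,607.75 = €7,418.32.
Line 3 (8059.05, Ravovia, 1,536 units, €233,871.36):
Base rate for 8059.05 is 9% + €3.24/unit.
8059.05 has an FTA preferential rate, but origin Ravovia is not Zoros; base rate stands.
Additional duty on 8059.05 from Ravovia: +54.7%. Applied ad valorem rate: 9% + 54.7% = 63.7%.
Duty = €233,871.36 × 63.7% + 1,536 × €3.24 = €153,952.70.
Line 4 (8040.62, Ravovia, 3,164 kg, €69,829.48):
Base rate for 8040.62 is 6.5% + €2.35/kg.
Duty = €69,829.48 × 6.5% + 3,164 × €2.35 = €11,974.32.
Total = €91,851.28 + €7,418.32 + €153,952.70 + €11,974.32 = €265,196.62.

€265,196.62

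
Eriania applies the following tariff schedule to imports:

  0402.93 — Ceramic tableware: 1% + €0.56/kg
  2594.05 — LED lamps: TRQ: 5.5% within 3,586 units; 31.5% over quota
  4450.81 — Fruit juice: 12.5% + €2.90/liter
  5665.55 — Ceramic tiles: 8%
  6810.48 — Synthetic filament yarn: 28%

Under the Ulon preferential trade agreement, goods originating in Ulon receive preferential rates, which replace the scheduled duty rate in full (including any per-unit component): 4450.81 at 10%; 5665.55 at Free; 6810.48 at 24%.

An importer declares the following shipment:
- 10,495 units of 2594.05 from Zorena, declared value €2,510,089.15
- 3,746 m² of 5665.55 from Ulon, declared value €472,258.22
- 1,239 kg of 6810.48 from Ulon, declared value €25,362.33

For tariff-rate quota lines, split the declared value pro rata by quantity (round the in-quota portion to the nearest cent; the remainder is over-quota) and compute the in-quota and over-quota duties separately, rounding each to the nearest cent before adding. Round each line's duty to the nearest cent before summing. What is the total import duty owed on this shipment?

Line 1 (2594.05, Zorena, 10,495 units, €2,510,089.15):
Code 2594.05 is under a tariff-rate quota (threshold 3,586 units). In-quota: 3,586 units at 5.5%; over-quota: 6,909 units at 31.5%.
Pro-rata value split: in-quota = €2,510,089.15 × 3,586/10,495 = €857,663.62; over-quota = €2,510,089.15 − €857,663.62 = €1,652,425.53.
In-quota duty = €857,663.62 × 5.5% = €47,171.50. Over-quota duty = €1,652,425.53 × 31.5% = €520,514.04.
Line duty = €47,171.50 + €520,514.04 = €567,685.54.
Line 2 (5665.55, Ulon, 3,746 m², €472,258.22):
Base rate for 5665.55 is 8%.
Origin Ulon qualifies under the Eriania–Ulon agreement and 5665.55 is covered: preferential rate Free applies instead.
Duty = €472,258.22 × 0% = €0.00.
Line 3 (6810.48, Ulon, 1,239 kg, €25,362.33):
Base rate for 6810.48 is 28%.
Origin Ulon qualifies under the Eriania–Ulon agreement and 6810.48 is covered: preferential rate 24% applies instead.
Duty = €25,362.33 × 24% = €6,086.96.
Total = €567,685.54 + €0.00 + €6,086.96 = €573,772.50.

€573,772.50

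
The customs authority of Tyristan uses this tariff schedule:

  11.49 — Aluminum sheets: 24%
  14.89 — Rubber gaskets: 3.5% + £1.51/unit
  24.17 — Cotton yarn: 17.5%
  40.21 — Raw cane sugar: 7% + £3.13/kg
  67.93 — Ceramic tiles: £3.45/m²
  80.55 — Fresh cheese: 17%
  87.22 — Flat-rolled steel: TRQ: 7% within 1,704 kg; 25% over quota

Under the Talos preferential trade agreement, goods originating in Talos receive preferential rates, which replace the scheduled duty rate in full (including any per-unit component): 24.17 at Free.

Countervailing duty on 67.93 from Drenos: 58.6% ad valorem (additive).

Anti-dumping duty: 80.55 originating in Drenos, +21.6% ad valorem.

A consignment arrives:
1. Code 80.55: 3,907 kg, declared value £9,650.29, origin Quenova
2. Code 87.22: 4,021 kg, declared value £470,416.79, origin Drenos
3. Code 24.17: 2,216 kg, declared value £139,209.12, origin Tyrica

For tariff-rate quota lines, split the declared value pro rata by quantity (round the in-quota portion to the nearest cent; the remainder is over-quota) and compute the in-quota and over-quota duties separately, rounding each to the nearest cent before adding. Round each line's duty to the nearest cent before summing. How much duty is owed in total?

£107,723.18

Line 1 (80.55, Quenova, 3,907 kg, £9,650.29):
Base rate for 80.55 is 17%.
The additional-duty order on 80.55 targets Drenos, not Quenova; it does not apply.
Duty = £9,650.29 × 17% = £1,640.55.
Line 2 (87.22, Drenos, 4,021 kg, £470,416.79):
Code 87.22 is under a tariff-rate quota (threshold 1,704 kg). In-quota: 1,704 kg at 7%; over-quota: 2,317 kg at 25%.
Pro-rata value split: in-quota = £470,416.79 × 1,704/4,021 = £199,350.96; over-quota = £470,416.79 − £199,350.96 = £271,065.83.
In-quota duty = £199,350.96 × 7% = £13,954.57. Over-quota duty = £271,065.83 × 25% = £67,766.46.
Line duty = £13,954.57 + £67,766.46 = £81,721.03.
Line 3 (24.17, Tyrica, 2,216 kg, £139,209.12):
Base rate for 24.17 is 17.5%.
24.17 has an FTA preferential rate, but origin Tyrica is not Talos; base rate stands.
Duty = £139,209.12 × 17.5% = £24,361.60.
Total = £1,640.55 + £81,721.03 + £24,361.60 = £107,723.18.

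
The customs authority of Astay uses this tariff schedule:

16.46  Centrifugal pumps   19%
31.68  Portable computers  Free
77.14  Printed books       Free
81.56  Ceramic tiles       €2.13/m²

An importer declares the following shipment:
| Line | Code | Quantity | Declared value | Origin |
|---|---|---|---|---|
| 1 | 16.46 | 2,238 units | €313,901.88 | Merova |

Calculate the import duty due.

€59,641.36

Line 1 (16.46, Merova, 2,238 units, €313,901.88):
Base rate for 16.46 is 19%.
Duty = €313,901.88 × 19% = €59,641.36.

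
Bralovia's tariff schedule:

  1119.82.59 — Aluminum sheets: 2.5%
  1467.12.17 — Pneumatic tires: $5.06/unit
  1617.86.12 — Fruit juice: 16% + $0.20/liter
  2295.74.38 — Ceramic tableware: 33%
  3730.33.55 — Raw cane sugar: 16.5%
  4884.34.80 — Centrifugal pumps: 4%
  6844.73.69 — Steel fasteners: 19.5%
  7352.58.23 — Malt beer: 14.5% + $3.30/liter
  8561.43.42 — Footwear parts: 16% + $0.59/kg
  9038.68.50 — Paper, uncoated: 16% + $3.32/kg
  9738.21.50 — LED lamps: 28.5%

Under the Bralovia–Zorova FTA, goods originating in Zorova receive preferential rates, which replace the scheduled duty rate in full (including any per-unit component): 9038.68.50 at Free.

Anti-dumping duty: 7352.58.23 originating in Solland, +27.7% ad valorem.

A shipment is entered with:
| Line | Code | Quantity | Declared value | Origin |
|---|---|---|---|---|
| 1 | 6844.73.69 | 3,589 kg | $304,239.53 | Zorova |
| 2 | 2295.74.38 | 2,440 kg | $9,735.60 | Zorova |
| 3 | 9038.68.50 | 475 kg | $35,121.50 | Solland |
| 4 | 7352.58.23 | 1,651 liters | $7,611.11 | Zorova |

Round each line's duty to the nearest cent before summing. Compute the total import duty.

Line 1 (6844.73.69, Zorova, 3,589 kg, $304,239.53):
Base rate for 6844.73.69 is 19.5%.
Origin Zorova is the FTA partner but 6844.73.69 is not on the preference list; base rate stands.
Duty = $304,239.53 × 19.5% = $59,326.71.
Line 2 (2295.74.38, Zorova, 2,440 kg, $9,735.60):
Base rate for 2295.74.38 is 33%.
Origin Zorova is the FTA partner but 2295.74.38 is not on the preference list; base rate stands.
Duty = $9,735.60 × 33% = $3,212.75.
Line 3 (9038.68.50, Solland, 475 kg, $35,121.50):
Base rate for 9038.68.50 is 16% + $3.32/kg.
9038.68.50 has an FTA preferential rate, but origin Solland is not Zorova; base rate stands.
Duty = $35,121.50 × 16% + 475 × $3.32 = $7,196.44.
Line 4 (7352.58.23, Zorova, 1,651 liters, $7,611.11):
Base rate for 7352.58.23 is 14.5% + $3.30/liter.
Origin Zorova is the FTA partner but 7352.58.23 is not on the preference list; base rate stands.
The additional-duty order on 7352.58.23 targets Solland, not Zorova; it does not apply.
Duty = $7,611.11 × 14.5% + 1,651 × $3.30 = $6,551.91.
Total = $59,326.71 + $3,212.75 + $7,196.44 + $6,551.91 = $76,287.81.

$76,287.81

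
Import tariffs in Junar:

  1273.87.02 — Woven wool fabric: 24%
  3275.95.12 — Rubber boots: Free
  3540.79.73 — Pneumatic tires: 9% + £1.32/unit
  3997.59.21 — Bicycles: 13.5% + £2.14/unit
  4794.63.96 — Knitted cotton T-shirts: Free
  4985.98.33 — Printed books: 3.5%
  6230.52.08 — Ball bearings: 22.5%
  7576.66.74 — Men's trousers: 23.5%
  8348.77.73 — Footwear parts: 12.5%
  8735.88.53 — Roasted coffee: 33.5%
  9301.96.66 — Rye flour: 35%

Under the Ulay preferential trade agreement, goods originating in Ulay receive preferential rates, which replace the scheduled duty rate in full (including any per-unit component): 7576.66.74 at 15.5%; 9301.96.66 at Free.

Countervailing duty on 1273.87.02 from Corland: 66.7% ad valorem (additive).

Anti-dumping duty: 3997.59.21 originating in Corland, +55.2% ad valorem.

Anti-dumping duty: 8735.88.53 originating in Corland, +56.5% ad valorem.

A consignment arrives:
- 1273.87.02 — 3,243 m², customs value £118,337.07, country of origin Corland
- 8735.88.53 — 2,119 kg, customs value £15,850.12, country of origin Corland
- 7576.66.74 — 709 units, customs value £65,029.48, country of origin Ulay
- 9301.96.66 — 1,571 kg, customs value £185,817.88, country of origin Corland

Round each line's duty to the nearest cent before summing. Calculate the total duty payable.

£196,712.66

Line 1 (1273.87.02, Corland, 3,243 m², £118,337.07):
Base rate for 1273.87.02 is 24%.
Additional duty on 1273.87.02 from Corland: +66.7%. Applied ad valorem rate: 24% + 66.7% = 90.7%.
Duty = £118,337.07 × 90.7% = £107,331.72.
Line 2 (8735.88.53, Corland, 2,119 kg, £15,850.12):
Base rate for 8735.88.53 is 33.5%.
Additional duty on 8735.88.53 from Corland: +56.5%. Applied ad valorem rate: 33.5% + 56.5% = 90%.
Duty = £15,850.12 × 90% = £14,265.11.
Line 3 (7576.66.74, Ulay, 709 units, £65,029.48):
Base rate for 7576.66.74 is 23.5%.
Origin Ulay qualifies under the Junar–Ulay agreement and 7576.66.74 is covered: preferential rate 15.5% applies instead.
Duty = £65,029.48 × 15.5% = £10,079.57.
Line 4 (9301.96.66, Corland, 1,571 kg, £185,817.88):
Base rate for 9301.96.66 is 35%.
9301.96.66 has an FTA preferential rate, but origin Corland is not Ulay; base rate stands.
Duty = £185,817.88 × 35% = £65,036.26.
Total = £107,331.72 + £14,265.11 + £10,079.57 + £65,036.26 = £196,712.66.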